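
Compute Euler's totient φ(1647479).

Factor: 1647479 = 89 · 107 · 173.
φ(1647479) = (89−1) · (107−1) · (173−1) = 88 · 106 · 172 = 1604416.

1604416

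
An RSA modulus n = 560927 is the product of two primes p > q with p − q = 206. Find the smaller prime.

Since p = q + 206, we have 560927 = q(q + 206), so q² + 206q − 560927 = 0.
Discriminant: 206² + 4·560927 = 42436 + 2243708 = 2286144; √2286144 = 1512.
q = (−206 + 1512)/2 = 653, and p = q + 206 = 859.
Check: 653 · 859 = 560927.

653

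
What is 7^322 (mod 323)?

7^1 ≡ 7 (mod 323)
7^2 ≡ 7^2 = 49 ≡ 49 (mod 323)
7^4 ≡ 49^2 = 2401 ≡ 140 (mod 323)
7^8 ≡ 140^2 = 19600 ≡ 220 (mod 323)
7^16 ≡ 220^2 = 48400 ≡ 273 (mod 323)
7^32 ≡ 273^2 = 74529 ≡ 239 (mod 323)
7^64 ≡ 239^2 = 57121 ≡ 273 (mod 323)
7^128 ≡ 273^2 = 74529 ≡ 239 (mod 323)
7^256 ≡ 239^2 = 57121 ≡ 273 (mod 323)
322 = 256 + 64 + 2 in binary powers of 2.
So 7^322 ≡ 273 · 273 · 49 ≡ 83 (mod 323).
Since 83 ≠ 1, base 7 is a Fermat witness: 323 is composite.

83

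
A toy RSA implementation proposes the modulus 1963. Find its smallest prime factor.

13

1963 is odd.
Digit sum 19, not divisible by 3.
Ends in 3: not divisible by 5.
7: 1963 = 7·280 + 3
11: 1963 = 11·178 + 5
13: 1963 = 13·151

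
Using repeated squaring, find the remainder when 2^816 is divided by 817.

102

2^1 ≡ 2 (mod 817)
2^2 ≡ 2^2 = 4 ≡ 4 (mod 817)
2^4 ≡ 4^2 = 16 ≡ 16 (mod 817)
2^8 ≡ 16^2 = 256 ≡ 256 (mod 817)
2^16 ≡ 256^2 = 65536 ≡ 176 (mod 817)
2^32 ≡ 176^2 = 30976 ≡ 747 (mod 817)
2^64 ≡ 747^2 = 558009 ≡ 815 (mod 817)
2^128 ≡ 815^2 = 664225 ≡ 4 (mod 817)
2^256 ≡ 4^2 = 16 ≡ 16 (mod 817)
2^512 ≡ 16^2 = 256 ≡ 256 (mod 817)
816 = 512 + 256 + 32 + 16 in binary powers of 2.
So 2^816 ≡ 256 · 16 · 747 · 176 ≡ 102 (mod 817).
Since 102 ≠ 1, base 2 is a Fermat witness: 817 is composite.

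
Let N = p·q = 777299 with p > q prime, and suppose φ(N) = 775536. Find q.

857

φ(n) = (p−1)(q−1) = n − (p+q) + 1, so p + q = 777299 − 775536 + 1 = 1764.
p and q are the roots of t² − 1764t + 777299 = 0.
Discriminant: 1764² − 4·777299 = 3111696 − 3109196 = 2500; √2500 = 50.
q = (1764 − 50)/2 = 857, p = (1764 + 50)/2 = 907.
Check: 857 · 907 = 777299.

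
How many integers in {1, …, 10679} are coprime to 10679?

10440

Factor: 10679 = 59 · 181.
φ(10679) = (59−1) · (181−1) = 58 · 180 = 10440.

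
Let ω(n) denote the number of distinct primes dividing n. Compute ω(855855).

6

855855 = 3^2 · 95095
95095 = 5 · 19019
19019 = 7 · 2717
2717 = 11 · 247
247 = 13 · 19
855855 = 3^2 · 5 · 7 · 11 · 13 · 19, which has 6 distinct prime factors.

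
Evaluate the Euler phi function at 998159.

962136

Factor: 998159 = 43 · 139 · 167.
φ(998159) = (43−1) · (139−1) · (167−1) = 42 · 138 · 166 = 962136.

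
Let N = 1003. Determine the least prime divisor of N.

1003 is odd.
Digit sum 4, not divisible by 3.
Ends in 3: not divisible by 5.
7: 1003 = 7·143 + 2
11: 1003 = 11·91 + 2
13: 1003 = 13·77 + 2
17: 1003 = 17·59

17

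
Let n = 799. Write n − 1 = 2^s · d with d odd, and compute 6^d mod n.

799 − 1 = 798 = 2^1 · 399, so d = 399.
6^1 ≡ 6 (mod 799)
6^2 ≡ 6^2 = 36 ≡ 36 (mod 799)
6^4 ≡ 36^2 = 1296 ≡ 497 (mod 799)
6^8 ≡ 497^2 = 247009 ≡ 118 (mod 799)
6^16 ≡ 118^2 = 13924 ≡ 341 (mod 799)
6^32 ≡ 341^2 = 116281 ≡ 426 (mod 799)
6^64 ≡ 426^2 = 181476 ≡ 103 (mod 799)
6^128 ≡ 103^2 = 10609 ≡ 222 (mod 799)
6^256 ≡ 222^2 = 49284 ≡ 545 (mod 799)
399 = 256 + 128 + 8 + 4 + 2 + 1 in binary powers of 2.
So 6^399 ≡ 545 · 222 · 118 · 497 · 36 · 6 ≡ 71 (mod 799).
Squaring chain: 71; never reaches −1, so base 6 is a Miller–Rabin witness that 799 is composite.

71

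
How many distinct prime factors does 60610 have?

5

60610 = 2 · 30305
30305 = 5 · 6061
6061 = 11 · 551
551 = 19 · 29
60610 = 2 · 5 · 11 · 19 · 29, which has 5 distinct prime factors.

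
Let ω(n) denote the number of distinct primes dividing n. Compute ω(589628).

589628 = 2^2 · 147407
147407 = 13 · 11339
11339 = 17 · 667
667 = 23 · 29
589628 = 2^2 · 13 · 17 · 23 · 29, which has 5 distinct prime factors.

5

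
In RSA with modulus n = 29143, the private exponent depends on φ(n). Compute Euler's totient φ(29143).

Factor: 29143 = 151 · 193.
φ(29143) = (151−1) · (193−1) = 150 · 192 = 28800.

28800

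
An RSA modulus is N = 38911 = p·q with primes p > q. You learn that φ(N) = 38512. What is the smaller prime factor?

φ(n) = (p−1)(q−1) = n − (p+q) + 1, so p + q = 38911 − 38512 + 1 = 400.
p and q are the roots of t² − 400t + 38911 = 0.
Discriminant: 400² − 4·38911 = 160000 − 155644 = 4356; √4356 = 66.
q = (400 − 66)/2 = 167, p = (400 + 66)/2 = 233.
Check: 167 · 233 = 38911.

167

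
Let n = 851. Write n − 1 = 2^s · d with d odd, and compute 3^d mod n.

851 − 1 = 850 = 2^1 · 425, so d = 425.
3^1 ≡ 3 (mod 851)
3^2 ≡ 3^2 = 9 ≡ 9 (mod 851)
3^4 ≡ 9^2 = 81 ≡ 81 (mod 851)
3^8 ≡ 81^2 = 6561 ≡ 604 (mod 851)
3^16 ≡ 604^2 = 364816 ≡ 588 (mod 851)
3^32 ≡ 588^2 = 345744 ≡ 238 (mod 851)
3^64 ≡ 238^2 = 56644 ≡ 478 (mod 851)
3^128 ≡ 478^2 = 228484 ≡ 416 (mod 851)
3^256 ≡ 416^2 = 173056 ≡ 303 (mod 851)
425 = 256 + 128 + 32 + 8 + 1 in binary powers of 2.
So 3^425 ≡ 303 · 416 · 238 · 604 · 3 ≡ 324 (mod 851).
Squaring chain: 324; never reaches −1, so base 3 is a Miller–Rabin witness that 851 is composite.

324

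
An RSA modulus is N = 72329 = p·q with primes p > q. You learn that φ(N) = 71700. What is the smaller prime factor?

φ(n) = (p−1)(q−1) = n − (p+q) + 1, so p + q = 72329 − 71700 + 1 = 630.
p and q are the roots of t² − 630t + 72329 = 0.
Discriminant: 630² − 4·72329 = 396900 − 289316 = 107584; √107584 = 328.
q = (630 − 328)/2 = 151, p = (630 + 328)/2 = 479.
Check: 151 · 479 = 72329.

151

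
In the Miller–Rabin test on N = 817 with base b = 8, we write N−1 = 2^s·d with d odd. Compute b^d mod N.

151

817 − 1 = 816 = 2^4 · 51, so d = 51.
8^1 ≡ 8 (mod 817)
8^2 ≡ 8^2 = 64 ≡ 64 (mod 817)
8^4 ≡ 64^2 = 4096 ≡ 11 (mod 817)
8^8 ≡ 11^2 = 121 ≡ 121 (mod 817)
8^16 ≡ 121^2 = 14641 ≡ 752 (mod 817)
8^32 ≡ 752^2 = 565504 ≡ 140 (mod 817)
51 = 32 + 16 + 2 + 1 in binary powers of 2.
So 8^51 ≡ 140 · 752 · 64 · 8 ≡ 151 (mod 817).
Squaring chain: 151 → 742 → 723 → 666; never reaches −1, so base 8 is a Miller–Rabin witness that 817 is composite.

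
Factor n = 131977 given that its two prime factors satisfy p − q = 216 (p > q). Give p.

Since p = q + 216, we have 131977 = q(q + 216), so q² + 216q − 131977 = 0.
Discriminant: 216² + 4·131977 = 46656 + 527908 = 574564; √574564 = 758.
q = (−216 + 758)/2 = 271, and p = q + 216 = 487.
Check: 271 · 487 = 131977.

487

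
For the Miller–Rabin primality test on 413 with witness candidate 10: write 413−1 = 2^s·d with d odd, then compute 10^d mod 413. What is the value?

129

413 − 1 = 412 = 2^2 · 103, so d = 103.
10^1 ≡ 10 (mod 413)
10^2 ≡ 10^2 = 100 ≡ 100 (mod 413)
10^4 ≡ 100^2 = 10000 ≡ 88 (mod 413)
10^8 ≡ 88^2 = 7744 ≡ 310 (mod 413)
10^16 ≡ 310^2 = 96100 ≡ 284 (mod 413)
10^32 ≡ 284^2 = 80656 ≡ 121 (mod 413)
10^64 ≡ 121^2 = 14641 ≡ 186 (mod 413)
103 = 64 + 32 + 4 + 2 + 1 in binary powers of 2.
So 10^103 ≡ 186 · 121 · 88 · 100 · 10 ≡ 129 (mod 413).
Squaring chain: 129 → 121; never reaches −1, so base 10 is a Miller–Rabin witness that 413 is composite.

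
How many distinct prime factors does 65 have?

2

65 = 5 · 13
65 = 5 · 13, which has 2 distinct prime factors.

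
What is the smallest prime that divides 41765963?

71

41765963 is odd.
Digit sum 41, not divisible by 3.
Ends in 3: not divisible by 5.
7: 41765963 = 7·5966566 + 1
11: 41765963 = 11·3796905 + 8
13: 41765963 = 13·3212766 + 5
17: 41765963 = 17·2456821 + 6
19: 41765963 = 19·2198208 + 11
23: 41765963 = 23·1815911 + 10
29: 41765963 = 29·1440205 + 18
31: 41765963 = 31·1347289 + 4
37: 41765963 = 37·1128809 + 30
41: 41765963 = 41·1018682 + 1
43: 41765963 = 43·971301 + 20
47: 41765963 = 47·888637 + 24
53: 41765963 = 53·788037 + 2
59: 41765963 = 59·707897 + 40
61: 41765963 = 61·684687 + 56
67: 41765963 = 67·623372 + 39
71: 41765963 = 71·588253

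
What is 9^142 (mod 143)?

9^1 ≡ 9 (mod 143)
9^2 ≡ 9^2 = 81 ≡ 81 (mod 143)
9^4 ≡ 81^2 = 6561 ≡ 126 (mod 143)
9^8 ≡ 126^2 = 15876 ≡ 3 (mod 143)
9^16 ≡ 3^2 = 9 ≡ 9 (mod 143)
9^32 ≡ 9^2 = 81 ≡ 81 (mod 143)
9^64 ≡ 81^2 = 6561 ≡ 126 (mod 143)
9^128 ≡ 126^2 = 15876 ≡ 3 (mod 143)
142 = 128 + 8 + 4 + 2 in binary powers of 2.
So 9^142 ≡ 3 · 3 · 126 · 81 ≡ 48 (mod 143).
Since 48 ≠ 1, base 9 is a Fermat witness: 143 is composite.

48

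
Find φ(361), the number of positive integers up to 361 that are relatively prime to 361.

342

Factor: 361 = 19^2.
φ(361) = 19^1·(19−1) = 342.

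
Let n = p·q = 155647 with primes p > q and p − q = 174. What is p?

491

Since p = q + 174, we have 155647 = q(q + 174), so q² + 174q − 155647 = 0.
Discriminant: 174² + 4·155647 = 30276 + 622588 = 652864; √652864 = 808.
q = (−174 + 808)/2 = 317, and p = q + 174 = 491.
Check: 317 · 491 = 155647.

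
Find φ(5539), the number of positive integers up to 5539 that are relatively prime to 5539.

Factor: 5539 = 29 · 191.
φ(5539) = (29−1) · (191−1) = 28 · 190 = 5320.

5320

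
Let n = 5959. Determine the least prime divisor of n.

59

5959 is odd.
Digit sum 28, not divisible by 3.
Ends in 9: not divisible by 5.
7: 5959 = 7·851 + 2
11: 5959 = 11·541 + 8
13: 5959 = 13·458 + 5
17: 5959 = 17·350 + 9
19: 5959 = 19·313 + 12
23: 5959 = 23·259 + 2
29: 5959 = 29·205 + 14
31: 5959 = 31·192 + 7
37: 5959 = 37·161 + 2
41: 5959 = 41·145 + 14
43: 5959 = 43·138 + 25
47: 5959 = 47·126 + 37
53: 5959 = 53·112 + 23
59: 5959 = 59·101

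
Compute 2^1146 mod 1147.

529

2^1 ≡ 2 (mod 1147)
2^2 ≡ 2^2 = 4 ≡ 4 (mod 1147)
2^4 ≡ 4^2 = 16 ≡ 16 (mod 1147)
2^8 ≡ 16^2 = 256 ≡ 256 (mod 1147)
2^16 ≡ 256^2 = 65536 ≡ 157 (mod 1147)
2^32 ≡ 157^2 = 24649 ≡ 562 (mod 1147)
2^64 ≡ 562^2 = 315844 ≡ 419 (mod 1147)
2^128 ≡ 419^2 = 175561 ≡ 70 (mod 1147)
2^256 ≡ 70^2 = 4900 ≡ 312 (mod 1147)
2^512 ≡ 312^2 = 97344 ≡ 996 (mod 1147)
2^1024 ≡ 996^2 = 992016 ≡ 1008 (mod 1147)
1146 = 1024 + 64 + 32 + 16 + 8 + 2 in binary powers of 2.
So 2^1146 ≡ 1008 · 419 · 562 · 157 · 256 · 4 ≡ 529 (mod 1147).
Since 529 ≠ 1, base 2 is a Fermat witness: 1147 is composite.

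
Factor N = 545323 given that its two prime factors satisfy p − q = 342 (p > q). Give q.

587

Since p = q + 342, we have 545323 = q(q + 342), so q² + 342q − 545323 = 0.
Discriminant: 342² + 4·545323 = 116964 + 2181292 = 2298256; √2298256 = 1516.
q = (−342 + 1516)/2 = 587, and p = q + 342 = 929.
Check: 587 · 929 = 545323.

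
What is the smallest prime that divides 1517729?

31

1517729 is odd.
Digit sum 32, not divisible by 3.
Ends in 9: not divisible by 5.
7: 1517729 = 7·216818 + 3
11: 1517729 = 11·137975 + 4
13: 1517729 = 13·116748 + 5
17: 1517729 = 17·89278 + 3
19: 1517729 = 19·79880 + 9
23: 1517729 = 23·65988 + 5
29: 1517729 = 29·52335 + 14
31: 1517729 = 31·48959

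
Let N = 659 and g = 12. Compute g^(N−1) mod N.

12^1 ≡ 12 (mod 659)
12^2 ≡ 12^2 = 144 ≡ 144 (mod 659)
12^4 ≡ 144^2 = 20736 ≡ 307 (mod 659)
12^8 ≡ 307^2 = 94249 ≡ 12 (mod 659)
12^16 ≡ 12^2 = 144 ≡ 144 (mod 659)
12^32 ≡ 144^2 = 20736 ≡ 307 (mod 659)
12^64 ≡ 307^2 = 94249 ≡ 12 (mod 659)
12^128 ≡ 12^2 = 144 ≡ 144 (mod 659)
12^256 ≡ 144^2 = 20736 ≡ 307 (mod 659)
12^512 ≡ 307^2 = 94249 ≡ 12 (mod 659)
658 = 512 + 128 + 16 + 2 in binary powers of 2.
So 12^658 ≡ 12 · 144 · 144 · 144 ≡ 1 (mod 659).
Since the result is 1, base 12 gives no evidence that 659 is composite.

1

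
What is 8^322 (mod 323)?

30

8^1 ≡ 8 (mod 323)
8^2 ≡ 8^2 = 64 ≡ 64 (mod 323)
8^4 ≡ 64^2 = 4096 ≡ 220 (mod 323)
8^8 ≡ 220^2 = 48400 ≡ 273 (mod 323)
8^16 ≡ 273^2 = 74529 ≡ 239 (mod 323)
8^32 ≡ 239^2 = 57121 ≡ 273 (mod 323)
8^64 ≡ 273^2 = 74529 ≡ 239 (mod 323)
8^128 ≡ 239^2 = 57121 ≡ 273 (mod 323)
8^256 ≡ 273^2 = 74529 ≡ 239 (mod 323)
322 = 256 + 64 + 2 in binary powers of 2.
So 8^322 ≡ 239 · 239 · 64 ≡ 30 (mod 323).
Since 30 ≠ 1, base 8 is a Fermat witness: 323 is composite.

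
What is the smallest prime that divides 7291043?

7291043 is odd.
Digit sum 26, not divisible by 3.
Ends in 3: not divisible by 5.
7: 7291043 = 7·1041577 + 4
11: 7291043 = 11·662822 + 1
13: 7291043 = 13·560849 + 6
17: 7291043 = 17·428884 + 15
19: 7291043 = 19·383739 + 2
23: 7291043 = 23·317001 + 20
29: 7291043 = 29·251415 + 8
31: 7291043 = 31·235194 + 29
37: 7291043 = 37·197055 + 8
41: 7291043 = 41·177830 + 13
43: 7291043 = 43·169559 + 6
47: 7291043 = 47·155128 + 27
53: 7291043 = 53·137566 + 45
59: 7291043 = 59·123577

59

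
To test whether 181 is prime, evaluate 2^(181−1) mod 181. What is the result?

2^1 ≡ 2 (mod 181)
2^2 ≡ 2^2 = 4 ≡ 4 (mod 181)
2^4 ≡ 4^2 = 16 ≡ 16 (mod 181)
2^8 ≡ 16^2 = 256 ≡ 75 (mod 181)
2^16 ≡ 75^2 = 5625 ≡ 14 (mod 181)
2^32 ≡ 14^2 = 196 ≡ 15 (mod 181)
2^64 ≡ 15^2 = 225 ≡ 44 (mod 181)
2^128 ≡ 44^2 = 1936 ≡ 126 (mod 181)
180 = 128 + 32 + 16 + 4 in binary powers of 2.
So 2^180 ≡ 126 · 15 · 14 · 16 ≡ 1 (mod 181).
Since the result is 1, base 2 gives no evidence that 181 is composite.

1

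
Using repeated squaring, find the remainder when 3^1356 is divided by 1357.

3^1 ≡ 3 (mod 1357)
3^2 ≡ 3^2 = 9 ≡ 9 (mod 1357)
3^4 ≡ 9^2 = 81 ≡ 81 (mod 1357)
3^8 ≡ 81^2 = 6561 ≡ 1133 (mod 1357)
3^16 ≡ 1133^2 = 1283689 ≡ 1324 (mod 1357)
3^32 ≡ 1324^2 = 1752976 ≡ 1089 (mod 1357)
3^64 ≡ 1089^2 = 1185921 ≡ 1260 (mod 1357)
3^128 ≡ 1260^2 = 1587600 ≡ 1267 (mod 1357)
3^256 ≡ 1267^2 = 1605289 ≡ 1315 (mod 1357)
3^512 ≡ 1315^2 = 1729225 ≡ 407 (mod 1357)
3^1024 ≡ 407^2 = 165649 ≡ 95 (mod 1357)
1356 = 1024 + 256 + 64 + 8 + 4 in binary powers of 2.
So 3^1356 ≡ 95 · 1315 · 1260 · 1133 · 81 ≡ 487 (mod 1357).
Since 487 ≠ 1, base 3 is a Fermat witness: 1357 is composite.

487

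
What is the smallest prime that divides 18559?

67

18559 is odd.
Digit sum 28, not divisible by 3.
Ends in 9: not divisible by 5.
7: 18559 = 7·2651 + 2
11: 18559 = 11·1687 + 2
13: 18559 = 13·1427 + 8
17: 18559 = 17·1091 + 12
19: 18559 = 19·976 + 15
23: 18559 = 23·806 + 21
29: 18559 = 29·639 + 28
31: 18559 = 31·598 + 21
37: 18559 = 37·501 + 22
41: 18559 = 41·452 + 27
43: 18559 = 43·431 + 26
47: 18559 = 47·394 + 41
53: 18559 = 53·350 + 9
59: 18559 = 59·314 + 33
61: 18559 = 61·304 + 15
67: 18559 = 67·277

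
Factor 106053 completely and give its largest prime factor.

106053 = 3 · 35351
35351 = 23 · 1537
1537 = 29 · 53
53 is prime.
So 106053 = 3 · 23 · 29 · 53; the largest prime factor is 53.

53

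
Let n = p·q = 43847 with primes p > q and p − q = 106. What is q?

Since p = q + 106, we have 43847 = q(q + 106), so q² + 106q − 43847 = 0.
Discriminant: 106² + 4·43847 = 11236 + 175388 = 186624; √186624 = 432.
q = (−106 + 432)/2 = 163, and p = q + 106 = 269.
Check: 163 · 269 = 43847.

163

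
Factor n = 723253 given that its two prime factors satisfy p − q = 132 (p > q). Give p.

919

Since p = q + 132, we have 723253 = q(q + 132), so q² + 132q − 723253 = 0.
Discriminant: 132² + 4·723253 = 17424 + 2893012 = 2910436; √2910436 = 1706.
q = (−132 + 1706)/2 = 787, and p = q + 132 = 919.
Check: 787 · 919 = 723253.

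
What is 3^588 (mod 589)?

3^1 ≡ 3 (mod 589)
3^2 ≡ 3^2 = 9 ≡ 9 (mod 589)
3^4 ≡ 9^2 = 81 ≡ 81 (mod 589)
3^8 ≡ 81^2 = 6561 ≡ 82 (mod 589)
3^16 ≡ 82^2 = 6724 ≡ 245 (mod 589)
3^32 ≡ 245^2 = 60025 ≡ 536 (mod 589)
3^64 ≡ 536^2 = 287296 ≡ 453 (mod 589)
3^128 ≡ 453^2 = 205209 ≡ 237 (mod 589)
3^256 ≡ 237^2 = 56169 ≡ 214 (mod 589)
3^512 ≡ 214^2 = 45796 ≡ 443 (mod 589)
588 = 512 + 64 + 8 + 4 in binary powers of 2.
So 3^588 ≡ 443 · 453 · 82 · 81 ≡ 562 (mod 589).
Since 562 ≠ 1, base 3 is a Fermat witness: 589 is composite.

562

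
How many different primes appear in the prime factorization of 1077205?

5

1077205 = 5 · 215441
215441 = 17 · 12673
12673 = 19 · 667
667 = 23 · 29
1077205 = 5 · 17 · 19 · 23 · 29, which has 5 distinct prime factors.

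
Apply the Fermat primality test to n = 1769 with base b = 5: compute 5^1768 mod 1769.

5^1 ≡ 5 (mod 1769)
5^2 ≡ 5^2 = 25 ≡ 25 (mod 1769)
5^4 ≡ 25^2 = 625 ≡ 625 (mod 1769)
5^8 ≡ 625^2 = 390625 ≡ 1445 (mod 1769)
5^16 ≡ 1445^2 = 2088025 ≡ 605 (mod 1769)
5^32 ≡ 605^2 = 366025 ≡ 1611 (mod 1769)
5^64 ≡ 1611^2 = 2595321 ≡ 198 (mod 1769)
5^128 ≡ 198^2 = 39204 ≡ 286 (mod 1769)
5^256 ≡ 286^2 = 81796 ≡ 422 (mod 1769)
5^512 ≡ 422^2 = 178084 ≡ 1184 (mod 1769)
5^1024 ≡ 1184^2 = 1401856 ≡ 808 (mod 1769)
1768 = 1024 + 512 + 128 + 64 + 32 + 8 in binary powers of 2.
So 5^1768 ≡ 808 · 1184 · 286 · 198 · 1611 · 1445 ≡ 1669 (mod 1769).
Since 1669 ≠ 1, base 5 is a Fermat witness: 1769 is composite.

1669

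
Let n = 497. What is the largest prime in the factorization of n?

71

497 = 7 · 71
71 is prime.
So 497 = 7 · 71; the largest prime factor is 71.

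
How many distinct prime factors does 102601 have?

102601 = 37 · 2773
2773 = 47 · 59
102601 = 37 · 47 · 59, which has 3 distinct prime factors.

3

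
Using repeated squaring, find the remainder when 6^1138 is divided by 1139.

920

6^1 ≡ 6 (mod 1139)
6^2 ≡ 6^2 = 36 ≡ 36 (mod 1139)
6^4 ≡ 36^2 = 1296 ≡ 157 (mod 1139)
6^8 ≡ 157^2 = 24649 ≡ 730 (mod 1139)
6^16 ≡ 730^2 = 532900 ≡ 987 (mod 1139)
6^32 ≡ 987^2 = 974169 ≡ 324 (mod 1139)
6^64 ≡ 324^2 = 104976 ≡ 188 (mod 1139)
6^128 ≡ 188^2 = 35344 ≡ 35 (mod 1139)
6^256 ≡ 35^2 = 1225 ≡ 86 (mod 1139)
6^512 ≡ 86^2 = 7396 ≡ 562 (mod 1139)
6^1024 ≡ 562^2 = 315844 ≡ 341 (mod 1139)
1138 = 1024 + 64 + 32 + 16 + 2 in binary powers of 2.
So 6^1138 ≡ 341 · 188 · 324 · 987 · 36 ≡ 920 (mod 1139).
Since 920 ≠ 1, base 6 is a Fermat witness: 1139 is composite.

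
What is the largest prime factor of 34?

17

34 = 2 · 17
17 is prime.
So 34 = 2 · 17; the largest prime factor is 17.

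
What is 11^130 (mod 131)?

11^1 ≡ 11 (mod 131)
11^2 ≡ 11^2 = 121 ≡ 121 (mod 131)
11^4 ≡ 121^2 = 14641 ≡ 100 (mod 131)
11^8 ≡ 100^2 = 10000 ≡ 44 (mod 131)
11^16 ≡ 44^2 = 1936 ≡ 102 (mod 131)
11^32 ≡ 102^2 = 10404 ≡ 55 (mod 131)
11^64 ≡ 55^2 = 3025 ≡ 12 (mod 131)
11^128 ≡ 12^2 = 144 ≡ 13 (mod 131)
130 = 128 + 2 in binary powers of 2.
So 11^130 ≡ 13 · 121 ≡ 1 (mod 131).
Since the result is 1, base 11 gives no evidence that 131 is composite.

1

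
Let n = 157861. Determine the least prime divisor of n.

157861 is odd.
Digit sum 28, not divisible by 3.
Ends in 1: not divisible by 5.
7: 157861 = 7·22551 + 4
11: 157861 = 11·14351

11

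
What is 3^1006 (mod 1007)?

188

3^1 ≡ 3 (mod 1007)
3^2 ≡ 3^2 = 9 ≡ 9 (mod 1007)
3^4 ≡ 9^2 = 81 ≡ 81 (mod 1007)
3^8 ≡ 81^2 = 6561 ≡ 519 (mod 1007)
3^16 ≡ 519^2 = 269361 ≡ 492 (mod 1007)
3^32 ≡ 492^2 = 242064 ≡ 384 (mod 1007)
3^64 ≡ 384^2 = 147456 ≡ 434 (mod 1007)
3^128 ≡ 434^2 = 188356 ≡ 47 (mod 1007)
3^256 ≡ 47^2 = 2209 ≡ 195 (mod 1007)
3^512 ≡ 195^2 = 38025 ≡ 766 (mod 1007)
1006 = 512 + 256 + 128 + 64 + 32 + 8 + 4 + 2 in binary powers of 2.
So 3^1006 ≡ 766 · 195 · 47 · 434 · 384 · 519 · 81 · 9 ≡ 188 (mod 1007).
Since 188 ≠ 1, base 3 is a Fermat witness: 1007 is composite.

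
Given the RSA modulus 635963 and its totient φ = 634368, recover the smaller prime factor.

769

φ(n) = (p−1)(q−1) = n − (p+q) + 1, so p + q = 635963 − 634368 + 1 = 1596.
p and q are the roots of t² − 1596t + 635963 = 0.
Discriminant: 1596² − 4·635963 = 2547216 − 2543852 = 3364; √3364 = 58.
q = (1596 − 58)/2 = 769, p = (1596 + 58)/2 = 827.
Check: 769 · 827 = 635963.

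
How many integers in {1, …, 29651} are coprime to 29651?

29304

Factor: 29651 = 149 · 199.
φ(29651) = (149−1) · (199−1) = 148 · 198 = 29304.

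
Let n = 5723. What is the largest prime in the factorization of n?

97

5723 = 59 · 97
97 is prime.
So 5723 = 59 · 97; the largest prime factor is 97.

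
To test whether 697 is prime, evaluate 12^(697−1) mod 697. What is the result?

611

12^1 ≡ 12 (mod 697)
12^2 ≡ 12^2 = 144 ≡ 144 (mod 697)
12^4 ≡ 144^2 = 20736 ≡ 523 (mod 697)
12^8 ≡ 523^2 = 273529 ≡ 305 (mod 697)
12^16 ≡ 305^2 = 93025 ≡ 324 (mod 697)
12^32 ≡ 324^2 = 104976 ≡ 426 (mod 697)
12^64 ≡ 426^2 = 181476 ≡ 256 (mod 697)
12^128 ≡ 256^2 = 65536 ≡ 18 (mod 697)
12^256 ≡ 18^2 = 324 ≡ 324 (mod 697)
12^512 ≡ 324^2 = 104976 ≡ 426 (mod 697)
696 = 512 + 128 + 32 + 16 + 8 in binary powers of 2.
So 12^696 ≡ 426 · 18 · 426 · 324 · 305 ≡ 611 (mod 697).
Since 611 ≠ 1, base 12 is a Fermat witness: 697 is composite.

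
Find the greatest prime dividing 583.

583 = 11 · 53
53 is prime.
So 583 = 11 · 53; the largest prime factor is 53.

53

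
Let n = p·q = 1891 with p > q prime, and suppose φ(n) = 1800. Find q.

31

φ(n) = (p−1)(q−1) = n − (p+q) + 1, so p + q = 1891 − 1800 + 1 = 92.
p and q are the roots of t² − 92t + 1891 = 0.
Discriminant: 92² − 4·1891 = 8464 − 7564 = 900; √900 = 30.
q = (92 − 30)/2 = 31, p = (92 + 30)/2 = 61.
Check: 31 · 61 = 1891.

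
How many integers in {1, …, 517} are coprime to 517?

460

Factor: 517 = 11 · 47.
φ(517) = (11−1) · (47−1) = 10 · 46 = 460.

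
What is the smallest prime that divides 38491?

61

38491 is odd.
Digit sum 25, not divisible by 3.
Ends in 1: not divisible by 5.
7: 38491 = 7·5498 + 5
11: 38491 = 11·3499 + 2
13: 38491 = 13·2960 + 11
17: 38491 = 17·2264 + 3
19: 38491 = 19·2025 + 16
23: 38491 = 23·1673 + 12
29: 38491 = 29·1327 + 8
31: 38491 = 31·1241 + 20
37: 38491 = 37·1040 + 11
41: 38491 = 41·938 + 33
43: 38491 = 43·895 + 6
47: 38491 = 47·818 + 45
53: 38491 = 53·726 + 13
59: 38491 = 59·652 + 23
61: 38491 = 61·631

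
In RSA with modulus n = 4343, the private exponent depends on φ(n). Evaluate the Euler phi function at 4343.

4200

Factor: 4343 = 43 · 101.
φ(4343) = (43−1) · (101−1) = 42 · 100 = 4200.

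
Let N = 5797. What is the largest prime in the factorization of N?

31

5797 = 11 · 527
527 = 17 · 31
31 is prime.
So 5797 = 11 · 17 · 31; the largest prime factor is 31.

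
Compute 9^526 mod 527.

9^1 ≡ 9 (mod 527)
9^2 ≡ 9^2 = 81 ≡ 81 (mod 527)
9^4 ≡ 81^2 = 6561 ≡ 237 (mod 527)
9^8 ≡ 237^2 = 56169 ≡ 307 (mod 527)
9^16 ≡ 307^2 = 94249 ≡ 443 (mod 527)
9^32 ≡ 443^2 = 196249 ≡ 205 (mod 527)
9^64 ≡ 205^2 = 42025 ≡ 392 (mod 527)
9^128 ≡ 392^2 = 153664 ≡ 307 (mod 527)
9^256 ≡ 307^2 = 94249 ≡ 443 (mod 527)
9^512 ≡ 443^2 = 196249 ≡ 205 (mod 527)
526 = 512 + 8 + 4 + 2 in binary powers of 2.
So 9^526 ≡ 205 · 307 · 237 · 81 ≡ 412 (mod 527).
Since 412 ≠ 1, base 9 is a Fermat witness: 527 is composite.

412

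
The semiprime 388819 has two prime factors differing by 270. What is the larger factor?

773

Since p = q + 270, we have 388819 = q(q + 270), so q² + 270q − 388819 = 0.
Discriminant: 270² + 4·388819 = 72900 + 1555276 = 1628176; √1628176 = 1276.
q = (−270 + 1276)/2 = 503, and p = q + 270 = 773.
Check: 503 · 773 = 388819.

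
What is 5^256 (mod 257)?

1

5^1 ≡ 5 (mod 257)
5^2 ≡ 5^2 = 25 ≡ 25 (mod 257)
5^4 ≡ 25^2 = 625 ≡ 111 (mod 257)
5^8 ≡ 111^2 = 12321 ≡ 242 (mod 257)
5^16 ≡ 242^2 = 58564 ≡ 225 (mod 257)
5^32 ≡ 225^2 = 50625 ≡ 253 (mod 257)
5^64 ≡ 253^2 = 64009 ≡ 16 (mod 257)
5^128 ≡ 16^2 = 256 ≡ 256 (mod 257)
5^256 ≡ 256^2 = 65536 ≡ 1 (mod 257)
256 = 256 in binary powers of 2.
So 5^256 ≡ 1 ≡ 1 (mod 257).
Since the result is 1, base 5 gives no evidence that 257 is composite.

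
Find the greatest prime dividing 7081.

7081 = 73 · 97
97 is prime.
So 7081 = 73 · 97; the largest prime factor is 97.

97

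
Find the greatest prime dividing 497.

497 = 7 · 71
71 is prime.
So 497 = 7 · 71; the largest prime factor is 71.

71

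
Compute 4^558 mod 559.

508

4^1 ≡ 4 (mod 559)
4^2 ≡ 4^2 = 16 ≡ 16 (mod 559)
4^4 ≡ 16^2 = 256 ≡ 256 (mod 559)
4^8 ≡ 256^2 = 65536 ≡ 133 (mod 559)
4^16 ≡ 133^2 = 17689 ≡ 360 (mod 559)
4^32 ≡ 360^2 = 129600 ≡ 471 (mod 559)
4^64 ≡ 471^2 = 221841 ≡ 477 (mod 559)
4^128 ≡ 477^2 = 227529 ≡ 16 (mod 559)
4^256 ≡ 16^2 = 256 ≡ 256 (mod 559)
4^512 ≡ 256^2 = 65536 ≡ 133 (mod 559)
558 = 512 + 32 + 8 + 4 + 2 in binary powers of 2.
So 4^558 ≡ 133 · 471 · 133 · 256 · 16 ≡ 508 (mod 559).
Since 508 ≠ 1, base 4 is a Fermat witness: 559 is composite.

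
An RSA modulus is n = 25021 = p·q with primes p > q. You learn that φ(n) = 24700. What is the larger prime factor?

φ(n) = (p−1)(q−1) = n − (p+q) + 1, so p + q = 25021 − 24700 + 1 = 322.
p and q are the roots of t² − 322t + 25021 = 0.
Discriminant: 322² − 4·25021 = 103684 − 100084 = 3600; √3600 = 60.
q = (322 − 60)/2 = 131, p = (322 + 60)/2 = 191.
Check: 131 · 191 = 25021.

191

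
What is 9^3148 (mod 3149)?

2493

9^1 ≡ 9 (mod 3149)
9^2 ≡ 9^2 = 81 ≡ 81 (mod 3149)
9^4 ≡ 81^2 = 6561 ≡ 263 (mod 3149)
9^8 ≡ 263^2 = 69169 ≡ 3040 (mod 3149)
9^16 ≡ 3040^2 = 9241600 ≡ 2434 (mod 3149)
9^32 ≡ 2434^2 = 5924356 ≡ 1087 (mod 3149)
9^64 ≡ 1087^2 = 1181569 ≡ 694 (mod 3149)
9^128 ≡ 694^2 = 481636 ≡ 2988 (mod 3149)
9^256 ≡ 2988^2 = 8928144 ≡ 729 (mod 3149)
9^512 ≡ 729^2 = 531441 ≡ 2409 (mod 3149)
9^1024 ≡ 2409^2 = 5803281 ≡ 2823 (mod 3149)
9^2048 ≡ 2823^2 = 7969329 ≡ 2359 (mod 3149)
3148 = 2048 + 1024 + 64 + 8 + 4 in binary powers of 2.
So 9^3148 ≡ 2359 · 2823 · 694 · 3040 · 263 ≡ 2493 (mod 3149).
Since 2493 ≠ 1, base 9 is a Fermat witness: 3149 is composite.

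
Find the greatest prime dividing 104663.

97

104663 = 13 · 8051
8051 = 83 · 97
97 is prime.
So 104663 = 13 · 83 · 97; the largest prime factor is 97.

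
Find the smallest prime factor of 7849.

7849 is odd.
Digit sum 28, not divisible by 3.
Ends in 9: not divisible by 5.
7: 7849 = 7·1121 + 2
11: 7849 = 11·713 + 6
13: 7849 = 13·603 + 10
17: 7849 = 17·461 + 12
19: 7849 = 19·413 + 2
23: 7849 = 23·341 + 6
29: 7849 = 29·270 + 19
31: 7849 = 31·253 + 6
37: 7849 = 37·212 + 5
41: 7849 = 41·191 + 18
43: 7849 = 43·182 + 23
47: 7849 = 47·167

47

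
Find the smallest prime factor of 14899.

14899 is odd.
Digit sum 31, not divisible by 3.
Ends in 9: not divisible by 5.
7: 14899 = 7·2128 + 3
11: 14899 = 11·1354 + 5
13: 14899 = 13·1146 + 1
17: 14899 = 17·876 + 7
19: 14899 = 19·784 + 3
23: 14899 = 23·647 + 18
29: 14899 = 29·513 + 22
31: 14899 = 31·480 + 19
37: 14899 = 37·402 + 25
41: 14899 = 41·363 + 16
43: 14899 = 43·346 + 21
47: 14899 = 47·317

47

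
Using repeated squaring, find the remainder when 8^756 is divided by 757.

8^1 ≡ 8 (mod 757)
8^2 ≡ 8^2 = 64 ≡ 64 (mod 757)
8^4 ≡ 64^2 = 4096 ≡ 311 (mod 757)
8^8 ≡ 311^2 = 96721 ≡ 582 (mod 757)
8^16 ≡ 582^2 = 338724 ≡ 345 (mod 757)
8^32 ≡ 345^2 = 119025 ≡ 176 (mod 757)
8^64 ≡ 176^2 = 30976 ≡ 696 (mod 757)
8^128 ≡ 696^2 = 484416 ≡ 693 (mod 757)
8^256 ≡ 693^2 = 480249 ≡ 311 (mod 757)
8^512 ≡ 311^2 = 96721 ≡ 582 (mod 757)
756 = 512 + 128 + 64 + 32 + 16 + 4 in binary powers of 2.
So 8^756 ≡ 582 · 693 · 696 · 176 · 345 · 311 ≡ 1 (mod 757).
Since the result is 1, base 8 gives no evidence that 757 is composite.

1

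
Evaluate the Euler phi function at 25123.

Factor: 25123 = 7 · 37 · 97.
φ(25123) = (7−1) · (37−1) · (97−1) = 6 · 36 · 96 = 20736.

20736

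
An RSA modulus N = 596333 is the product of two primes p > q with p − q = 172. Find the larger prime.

863

Since p = q + 172, we have 596333 = q(q + 172), so q² + 172q − 596333 = 0.
Discriminant: 172² + 4·596333 = 29584 + 2385332 = 2414916; √2414916 = 1554.
q = (−172 + 1554)/2 = 691, and p = q + 172 = 863.
Check: 691 · 863 = 596333.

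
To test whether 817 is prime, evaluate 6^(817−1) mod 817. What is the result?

87

6^1 ≡ 6 (mod 817)
6^2 ≡ 6^2 = 36 ≡ 36 (mod 817)
6^4 ≡ 36^2 = 1296 ≡ 479 (mod 817)
6^8 ≡ 479^2 = 229441 ≡ 681 (mod 817)
6^16 ≡ 681^2 = 463761 ≡ 522 (mod 817)
6^32 ≡ 522^2 = 272484 ≡ 423 (mod 817)
6^64 ≡ 423^2 = 178929 ≡ 6 (mod 817)
6^128 ≡ 6^2 = 36 ≡ 36 (mod 817)
6^256 ≡ 36^2 = 1296 ≡ 479 (mod 817)
6^512 ≡ 479^2 = 229441 ≡ 681 (mod 817)
816 = 512 + 256 + 32 + 16 in binary powers of 2.
So 6^816 ≡ 681 · 479 · 423 · 522 ≡ 87 (mod 817).
Since 87 ≠ 1, base 6 is a Fermat witness: 817 is composite.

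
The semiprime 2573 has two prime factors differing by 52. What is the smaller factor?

31

Since p = q + 52, we have 2573 = q(q + 52), so q² + 52q − 2573 = 0.
Discriminant: 52² + 4·2573 = 2704 + 10292 = 12996; √12996 = 114.
q = (−52 + 114)/2 = 31, and p = q + 52 = 83.
Check: 31 · 83 = 2573.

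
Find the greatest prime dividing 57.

57 = 3 · 19
19 is prime.
So 57 = 3 · 19; the largest prime factor is 19.

19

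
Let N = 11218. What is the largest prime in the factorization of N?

11218 = 2 · 5609
5609 = 71 · 79
79 is prime.
So 11218 = 2 · 71 · 79; the largest prime factor is 79.

79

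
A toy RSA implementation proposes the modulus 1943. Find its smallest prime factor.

1943 is odd.
Digit sum 17, not divisible by 3.
Ends in 3: not divisible by 5.
7: 1943 = 7·277 + 4
11: 1943 = 11·176 + 7
13: 1943 = 13·149 + 6
17: 1943 = 17·114 + 5
19: 1943 = 19·102 + 5
23: 1943 = 23·84 + 11
29: 1943 = 29·67

29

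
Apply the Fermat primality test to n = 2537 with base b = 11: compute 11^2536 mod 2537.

11^1 ≡ 11 (mod 2537)
11^2 ≡ 11^2 = 121 ≡ 121 (mod 2537)
11^4 ≡ 121^2 = 14641 ≡ 1956 (mod 2537)
11^8 ≡ 1956^2 = 3825936 ≡ 140 (mod 2537)
11^16 ≡ 140^2 = 19600 ≡ 1841 (mod 2537)
11^32 ≡ 1841^2 = 3389281 ≡ 2386 (mod 2537)
11^64 ≡ 2386^2 = 5692996 ≡ 2505 (mod 2537)
11^128 ≡ 2505^2 = 6275025 ≡ 1024 (mod 2537)
11^256 ≡ 1024^2 = 1048576 ≡ 795 (mod 2537)
11^512 ≡ 795^2 = 632025 ≡ 312 (mod 2537)
11^1024 ≡ 312^2 = 97344 ≡ 938 (mod 2537)
11^2048 ≡ 938^2 = 879844 ≡ 2042 (mod 2537)
2536 = 2048 + 256 + 128 + 64 + 32 + 8 in binary powers of 2.
So 11^2536 ≡ 2042 · 795 · 1024 · 2505 · 2386 · 140 ≡ 1067 (mod 2537).
Since 1067 ≠ 1, base 11 is a Fermat witness: 2537 is composite.

1067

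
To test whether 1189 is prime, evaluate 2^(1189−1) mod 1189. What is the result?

2^1 ≡ 2 (mod 1189)
2^2 ≡ 2^2 = 4 ≡ 4 (mod 1189)
2^4 ≡ 4^2 = 16 ≡ 16 (mod 1189)
2^8 ≡ 16^2 = 256 ≡ 256 (mod 1189)
2^16 ≡ 256^2 = 65536 ≡ 141 (mod 1189)
2^32 ≡ 141^2 = 19881 ≡ 857 (mod 1189)
2^64 ≡ 857^2 = 734449 ≡ 836 (mod 1189)
2^128 ≡ 836^2 = 698896 ≡ 953 (mod 1189)
2^256 ≡ 953^2 = 908209 ≡ 1002 (mod 1189)
2^512 ≡ 1002^2 = 1004004 ≡ 488 (mod 1189)
2^1024 ≡ 488^2 = 238144 ≡ 344 (mod 1189)
1188 = 1024 + 128 + 32 + 4 in binary powers of 2.
So 2^1188 ≡ 344 · 953 · 857 · 16 ≡ 297 (mod 1189).
Since 297 ≠ 1, base 2 is a Fermat witness: 1189 is composite.

297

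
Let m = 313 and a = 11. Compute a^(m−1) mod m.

11^1 ≡ 11 (mod 313)
11^2 ≡ 11^2 = 121 ≡ 121 (mod 313)
11^4 ≡ 121^2 = 14641 ≡ 243 (mod 313)
11^8 ≡ 243^2 = 59049 ≡ 205 (mod 313)
11^16 ≡ 205^2 = 42025 ≡ 83 (mod 313)
11^32 ≡ 83^2 = 6889 ≡ 3 (mod 313)
11^64 ≡ 3^2 = 9 ≡ 9 (mod 313)
11^128 ≡ 9^2 = 81 ≡ 81 (mod 313)
11^256 ≡ 81^2 = 6561 ≡ 301 (mod 313)
312 = 256 + 32 + 16 + 8 in binary powers of 2.
So 11^312 ≡ 301 · 3 · 83 · 205 ≡ 1 (mod 313).
Since the result is 1, base 11 gives no evidence that 313 is composite.

1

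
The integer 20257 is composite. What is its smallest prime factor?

20257 is odd.
Digit sum 16, not divisible by 3.
Ends in 7: not divisible by 5.
7: 20257 = 7·2893 + 6
11: 20257 = 11·1841 + 6
13: 20257 = 13·1558 + 3
17: 20257 = 17·1191 + 10
19: 20257 = 19·1066 + 3
23: 20257 = 23·880 + 17
29: 20257 = 29·698 + 15
31: 20257 = 31·653 + 14
37: 20257 = 37·547 + 18
41: 20257 = 41·494 + 3
43: 20257 = 43·471 + 4
47: 20257 = 47·431

47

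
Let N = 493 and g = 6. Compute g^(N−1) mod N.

6^1 ≡ 6 (mod 493)
6^2 ≡ 6^2 = 36 ≡ 36 (mod 493)
6^4 ≡ 36^2 = 1296 ≡ 310 (mod 493)
6^8 ≡ 310^2 = 96100 ≡ 458 (mod 493)
6^16 ≡ 458^2 = 209764 ≡ 239 (mod 493)
6^32 ≡ 239^2 = 57121 ≡ 426 (mod 493)
6^64 ≡ 426^2 = 181476 ≡ 52 (mod 493)
6^128 ≡ 52^2 = 2704 ≡ 239 (mod 493)
6^256 ≡ 239^2 = 57121 ≡ 426 (mod 493)
492 = 256 + 128 + 64 + 32 + 8 + 4 in binary powers of 2.
So 6^492 ≡ 426 · 239 · 52 · 426 · 458 · 310 ≡ 268 (mod 493).
Since 268 ≠ 1, base 6 is a Fermat witness: 493 is composite.

268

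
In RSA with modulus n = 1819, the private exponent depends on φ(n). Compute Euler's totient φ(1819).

Factor: 1819 = 17 · 107.
φ(1819) = (17−1) · (107−1) = 16 · 106 = 1696.

1696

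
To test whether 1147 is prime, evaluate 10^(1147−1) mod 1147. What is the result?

963

10^1 ≡ 10 (mod 1147)
10^2 ≡ 10^2 = 100 ≡ 100 (mod 1147)
10^4 ≡ 100^2 = 10000 ≡ 824 (mod 1147)
10^8 ≡ 824^2 = 678976 ≡ 1099 (mod 1147)
10^16 ≡ 1099^2 = 1207801 ≡ 10 (mod 1147)
10^32 ≡ 10^2 = 100 ≡ 100 (mod 1147)
10^64 ≡ 100^2 = 10000 ≡ 824 (mod 1147)
10^128 ≡ 824^2 = 678976 ≡ 1099 (mod 1147)
10^256 ≡ 1099^2 = 1207801 ≡ 10 (mod 1147)
10^512 ≡ 10^2 = 100 ≡ 100 (mod 1147)
10^1024 ≡ 100^2 = 10000 ≡ 824 (mod 1147)
1146 = 1024 + 64 + 32 + 16 + 8 + 2 in binary powers of 2.
So 10^1146 ≡ 824 · 824 · 100 · 10 · 1099 · 100 ≡ 963 (mod 1147).
Since 963 ≠ 1, base 10 is a Fermat witness: 1147 is composite.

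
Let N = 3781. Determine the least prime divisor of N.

3781 is odd.
Digit sum 19, not divisible by 3.
Ends in 1: not divisible by 5.
7: 3781 = 7·540 + 1
11: 3781 = 11·343 + 8
13: 3781 = 13·290 + 11
17: 3781 = 17·222 + 7
19: 3781 = 19·199

19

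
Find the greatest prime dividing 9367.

9367 = 17 · 551
551 = 19 · 29
29 is prime.
So 9367 = 17 · 19 · 29; the largest prime factor is 29.

29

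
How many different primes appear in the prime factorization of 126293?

3

126293 = 17^2 · 437
437 = 19 · 23
126293 = 17^2 · 19 · 23, which has 3 distinct prime factors.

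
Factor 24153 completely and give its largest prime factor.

97

24153 = 3 · 8051
8051 = 83 · 97
97 is prime.
So 24153 = 3 · 83 · 97; the largest prime factor is 97.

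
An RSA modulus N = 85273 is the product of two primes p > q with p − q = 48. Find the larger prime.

Since p = q + 48, we have 85273 = q(q + 48), so q² + 48q − 85273 = 0.
Discriminant: 48² + 4·85273 = 2304 + 341092 = 343396; √343396 = 586.
q = (−48 + 586)/2 = 269, and p = q + 48 = 317.
Check: 269 · 317 = 85273.

317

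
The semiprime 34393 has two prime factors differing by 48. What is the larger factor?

Since p = q + 48, we have 34393 = q(q + 48), so q² + 48q − 34393 = 0.
Discriminant: 48² + 4·34393 = 2304 + 137572 = 139876; √139876 = 374.
q = (−48 + 374)/2 = 163, and p = q + 48 = 211.
Check: 163 · 211 = 34393.

211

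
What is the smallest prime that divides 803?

803 is odd.
Digit sum 11, not divisible by 3.
Ends in 3: not divisible by 5.
7: 803 = 7·114 + 5
11: 803 = 11·73

11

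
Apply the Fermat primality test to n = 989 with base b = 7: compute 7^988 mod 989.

767

7^1 ≡ 7 (mod 989)
7^2 ≡ 7^2 = 49 ≡ 49 (mod 989)
7^4 ≡ 49^2 = 2401 ≡ 423 (mod 989)
7^8 ≡ 423^2 = 178929 ≡ 909 (mod 989)
7^16 ≡ 909^2 = 826281 ≡ 466 (mod 989)
7^32 ≡ 466^2 = 217156 ≡ 565 (mod 989)
7^64 ≡ 565^2 = 319225 ≡ 767 (mod 989)
7^128 ≡ 767^2 = 588289 ≡ 823 (mod 989)
7^256 ≡ 823^2 = 677329 ≡ 853 (mod 989)
7^512 ≡ 853^2 = 727609 ≡ 694 (mod 989)
988 = 512 + 256 + 128 + 64 + 16 + 8 + 4 in binary powers of 2.
So 7^988 ≡ 694 · 853 · 823 · 767 · 466 · 909 · 423 ≡ 767 (mod 989).
Since 767 ≠ 1, base 7 is a Fermat witness: 989 is composite.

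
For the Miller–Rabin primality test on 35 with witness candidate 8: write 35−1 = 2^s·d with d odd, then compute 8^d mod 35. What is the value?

8

35 − 1 = 34 = 2^1 · 17, so d = 17.
8^1 ≡ 8 (mod 35)
8^2 ≡ 8^2 = 64 ≡ 29 (mod 35)
8^4 ≡ 29^2 = 841 ≡ 1 (mod 35)
8^8 ≡ 1^2 = 1 ≡ 1 (mod 35)
8^16 ≡ 1^2 = 1 ≡ 1 (mod 35)
17 = 16 + 1 in binary powers of 2.
So 8^17 ≡ 1 · 8 ≡ 8 (mod 35).
Squaring chain: 8; never reaches −1, so base 8 is a Miller–Rabin witness that 35 is composite.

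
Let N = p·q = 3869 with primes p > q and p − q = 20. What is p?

73

Since p = q + 20, we have 3869 = q(q + 20), so q² + 20q − 3869 = 0.
Discriminant: 20² + 4·3869 = 400 + 15476 = 15876; √15876 = 126.
q = (−20 + 126)/2 = 53, and p = q + 20 = 73.
Check: 53 · 73 = 3869.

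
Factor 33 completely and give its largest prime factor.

33 = 3 · 11
11 is prime.
So 33 = 3 · 11; the largest prime factor is 11.

11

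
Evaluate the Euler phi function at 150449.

Factor: 150449 = 13 · 71 · 163.
φ(150449) = (13−1) · (71−1) · (163−1) = 12 · 70 · 162 = 136080.

136080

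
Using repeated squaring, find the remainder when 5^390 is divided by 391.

325

5^1 ≡ 5 (mod 391)
5^2 ≡ 5^2 = 25 ≡ 25 (mod 391)
5^4 ≡ 25^2 = 625 ≡ 234 (mod 391)
5^8 ≡ 234^2 = 54756 ≡ 16 (mod 391)
5^16 ≡ 16^2 = 256 ≡ 256 (mod 391)
5^32 ≡ 256^2 = 65536 ≡ 239 (mod 391)
5^64 ≡ 239^2 = 57121 ≡ 35 (mod 391)
5^128 ≡ 35^2 = 1225 ≡ 52 (mod 391)
5^256 ≡ 52^2 = 2704 ≡ 358 (mod 391)
390 = 256 + 128 + 4 + 2 in binary powers of 2.
So 5^390 ≡ 358 · 52 · 234 · 25 ≡ 325 (mod 391).
Since 325 ≠ 1, base 5 is a Fermat witness: 391 is composite.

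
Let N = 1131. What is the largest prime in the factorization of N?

1131 = 3 · 377
377 = 13 · 29
29 is prime.
So 1131 = 3 · 13 · 29; the largest prime factor is 29.

29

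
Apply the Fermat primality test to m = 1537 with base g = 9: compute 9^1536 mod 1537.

982

9^1 ≡ 9 (mod 1537)
9^2 ≡ 9^2 = 81 ≡ 81 (mod 1537)
9^4 ≡ 81^2 = 6561 ≡ 413 (mod 1537)
9^8 ≡ 413^2 = 170569 ≡ 1499 (mod 1537)
9^16 ≡ 1499^2 = 2247001 ≡ 1444 (mod 1537)
9^32 ≡ 1444^2 = 2085136 ≡ 964 (mod 1537)
9^64 ≡ 964^2 = 929296 ≡ 948 (mod 1537)
9^128 ≡ 948^2 = 898704 ≡ 1096 (mod 1537)
9^256 ≡ 1096^2 = 1201216 ≡ 819 (mod 1537)
9^512 ≡ 819^2 = 670761 ≡ 629 (mod 1537)
9^1024 ≡ 629^2 = 395641 ≡ 632 (mod 1537)
1536 = 1024 + 512 in binary powers of 2.
So 9^1536 ≡ 632 · 629 ≡ 982 (mod 1537).
Since 982 ≠ 1, base 9 is a Fermat witness: 1537 is composite.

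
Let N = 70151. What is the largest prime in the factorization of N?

59

70151 = 29 · 2419
2419 = 41 · 59
59 is prime.
So 70151 = 29 · 41 · 59; the largest prime factor is 59.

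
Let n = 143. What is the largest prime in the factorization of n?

143 = 11 · 13
13 is prime.
So 143 = 11 · 13; the largest prime factor is 13.

13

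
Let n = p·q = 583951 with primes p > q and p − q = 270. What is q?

641

Since p = q + 270, we have 583951 = q(q + 270), so q² + 270q − 583951 = 0.
Discriminant: 270² + 4·583951 = 72900 + 2335804 = 2408704; √2408704 = 1552.
q = (−270 + 1552)/2 = 641, and p = q + 270 = 911.
Check: 641 · 911 = 583951.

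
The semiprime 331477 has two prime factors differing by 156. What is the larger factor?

Since p = q + 156, we have 331477 = q(q + 156), so q² + 156q − 331477 = 0.
Discriminant: 156² + 4·331477 = 24336 + 1325908 = 1350244; √1350244 = 1162.
q = (−156 + 1162)/2 = 503, and p = q + 156 = 659.
Check: 503 · 659 = 331477.

659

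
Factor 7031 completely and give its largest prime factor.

7031 = 79 · 89
89 is prime.
So 7031 = 79 · 89; the largest prime factor is 89.

89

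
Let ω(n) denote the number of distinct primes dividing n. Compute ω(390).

4

390 = 2 · 195
195 = 3 · 65
65 = 5 · 13
390 = 2 · 3 · 5 · 13, which has 4 distinct prime factors.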